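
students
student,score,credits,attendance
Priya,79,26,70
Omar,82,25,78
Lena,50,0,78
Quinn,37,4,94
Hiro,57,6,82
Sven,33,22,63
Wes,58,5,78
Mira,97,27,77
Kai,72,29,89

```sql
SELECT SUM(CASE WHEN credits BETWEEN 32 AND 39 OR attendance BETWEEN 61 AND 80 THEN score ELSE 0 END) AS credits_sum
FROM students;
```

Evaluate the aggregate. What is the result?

399

student=Priya: ✓ → 79
student=Omar: ✓ → 82
student=Lena: ✓ → 50
student=Quinn: ✗
student=Hiro: ✗
student=Sven: ✓ → 33
student=Wes: ✓ → 58
student=Mira: ✓ → 97
student=Kai: ✗
credits_sum = 79 + 82 + 50 + 33 + 58 + 97 = 399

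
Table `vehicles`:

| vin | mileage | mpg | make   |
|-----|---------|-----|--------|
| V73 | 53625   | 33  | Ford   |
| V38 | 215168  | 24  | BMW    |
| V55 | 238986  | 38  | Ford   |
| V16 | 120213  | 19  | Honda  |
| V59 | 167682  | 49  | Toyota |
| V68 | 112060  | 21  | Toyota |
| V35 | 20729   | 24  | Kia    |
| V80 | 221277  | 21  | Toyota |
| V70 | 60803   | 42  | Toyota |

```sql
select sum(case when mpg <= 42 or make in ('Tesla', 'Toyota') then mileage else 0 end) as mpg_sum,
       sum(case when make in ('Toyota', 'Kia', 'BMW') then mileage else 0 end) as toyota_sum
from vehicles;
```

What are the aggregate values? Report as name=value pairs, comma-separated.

mpg_sum=1210543, toyota_sum=797719

[mpg_sum: mpg <= 42 or make in ('Tesla', 'Toyota')]
vin=V73: ✓ → 53625
vin=V38: ✓ → 215168
vin=V55: ✓ → 238986
vin=V16: ✓ → 120213
vin=V59: ✓ → 167682
vin=V68: ✓ → 112060
vin=V35: ✓ → 20729
vin=V80: ✓ → 221277
vin=V70: ✓ → 60803
mpg_sum = 53625 + 215168 + 238986 + 120213 + 167682 + 112060 + 20729 + 221277 + 60803 = 1210543
—
[toyota_sum: make in ('Toyota', 'Kia', 'BMW')]
vin=V73: ✗
vin=V38: ✓ → 215168
vin=V55: ✗
vin=V16: ✗
vin=V59: ✓ → 167682
vin=V68: ✓ → 112060
vin=V35: ✓ → 20729
vin=V80: ✓ → 221277
vin=V70: ✓ → 60803
toyota_sum = 215168 + 167682 + 112060 + 20729 + 221277 + 60803 = 797719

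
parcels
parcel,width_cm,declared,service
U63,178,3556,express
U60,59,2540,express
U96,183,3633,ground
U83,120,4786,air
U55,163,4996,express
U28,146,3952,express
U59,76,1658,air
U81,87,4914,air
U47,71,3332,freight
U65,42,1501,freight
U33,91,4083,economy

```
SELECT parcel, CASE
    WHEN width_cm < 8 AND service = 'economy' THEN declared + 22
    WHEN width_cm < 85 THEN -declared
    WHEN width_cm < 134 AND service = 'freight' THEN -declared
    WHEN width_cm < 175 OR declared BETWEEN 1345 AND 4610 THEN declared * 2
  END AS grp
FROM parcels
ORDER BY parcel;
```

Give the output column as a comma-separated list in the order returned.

7904, 8166, -3332, 9992, -1658, -2540, 7112, -1501, 9828, 9572, 7266

parcel=U28: width_cm < 175 OR declared BETWEEN 1345 AND 4610 → 7904
parcel=U33: width_cm < 175 OR declared BETWEEN 1345 AND 4610 → 8166
parcel=U47: width_cm < 85 → -3332
parcel=U55: width_cm < 175 OR declared BETWEEN 1345 AND 4610 → 9992
parcel=U59: width_cm < 85 → -1658
parcel=U60: width_cm < 85 → -2540
parcel=U63: width_cm < 175 OR declared BETWEEN 1345 AND 4610 → 7112
parcel=U65: width_cm < 85 → -1501
parcel=U81: width_cm < 175 OR declared BETWEEN 1345 AND 4610 → 9828
parcel=U83: width_cm < 175 OR declared BETWEEN 1345 AND 4610 → 9572
parcel=U96: width_cm < 175 OR declared BETWEEN 1345 AND 4610 → 7266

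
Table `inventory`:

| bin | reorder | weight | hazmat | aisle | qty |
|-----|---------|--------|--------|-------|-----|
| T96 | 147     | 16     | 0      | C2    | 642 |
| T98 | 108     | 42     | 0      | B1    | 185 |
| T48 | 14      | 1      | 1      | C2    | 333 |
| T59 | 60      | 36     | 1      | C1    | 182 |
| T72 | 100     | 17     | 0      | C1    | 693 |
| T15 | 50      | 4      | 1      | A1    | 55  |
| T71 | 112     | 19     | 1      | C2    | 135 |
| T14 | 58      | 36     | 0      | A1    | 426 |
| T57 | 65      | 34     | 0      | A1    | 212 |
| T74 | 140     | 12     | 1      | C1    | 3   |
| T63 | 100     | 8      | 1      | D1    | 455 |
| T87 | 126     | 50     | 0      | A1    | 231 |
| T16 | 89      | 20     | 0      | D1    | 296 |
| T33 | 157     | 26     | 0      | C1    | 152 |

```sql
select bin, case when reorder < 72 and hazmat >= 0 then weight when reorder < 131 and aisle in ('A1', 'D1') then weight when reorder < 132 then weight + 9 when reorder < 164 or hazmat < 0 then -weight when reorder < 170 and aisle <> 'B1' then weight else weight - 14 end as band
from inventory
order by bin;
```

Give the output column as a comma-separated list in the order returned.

36, 4, 20, -26, 1, 34, 36, 8, 28, 26, -12, 50, -16, 51

bin=T14: reorder < 72 and hazmat >= 0 → 36
bin=T15: reorder < 72 and hazmat >= 0 → 4
bin=T16: reorder < 131 and aisle in ('A1', 'D1') → 20
bin=T33: reorder < 164 or hazmat < 0 → -26
bin=T48: reorder < 72 and hazmat >= 0 → 1
bin=T57: reorder < 72 and hazmat >= 0 → 34
bin=T59: reorder < 72 and hazmat >= 0 → 36
bin=T63: reorder < 131 and aisle in ('A1', 'D1') → 8
bin=T71: reorder < 132 → 28
bin=T72: reorder < 132 → 26
bin=T74: reorder < 164 or hazmat < 0 → -12
bin=T87: reorder < 131 and aisle in ('A1', 'D1') → 50
bin=T96: reorder < 164 or hazmat < 0 → -16
bin=T98: reorder < 132 → 51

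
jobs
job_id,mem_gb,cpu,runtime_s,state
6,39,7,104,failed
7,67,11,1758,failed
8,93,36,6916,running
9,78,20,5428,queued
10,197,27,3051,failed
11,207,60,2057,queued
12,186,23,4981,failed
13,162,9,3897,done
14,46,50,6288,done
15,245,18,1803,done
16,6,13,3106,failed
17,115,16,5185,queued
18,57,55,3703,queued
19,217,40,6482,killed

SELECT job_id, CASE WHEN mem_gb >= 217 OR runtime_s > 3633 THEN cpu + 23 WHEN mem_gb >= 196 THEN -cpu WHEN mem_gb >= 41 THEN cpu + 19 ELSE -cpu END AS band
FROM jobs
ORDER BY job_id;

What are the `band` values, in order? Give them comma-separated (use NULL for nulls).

job_id=6: ELSE → -7
job_id=7: mem_gb >= 41 → 30
job_id=8: mem_gb >= 217 OR runtime_s > 3633 → 59
job_id=9: mem_gb >= 217 OR runtime_s > 3633 → 43
job_id=10: mem_gb >= 196 → -27
job_id=11: mem_gb >= 196 → -60
job_id=12: mem_gb >= 217 OR runtime_s > 3633 → 46
job_id=13: mem_gb >= 217 OR runtime_s > 3633 → 32
job_id=14: mem_gb >= 217 OR runtime_s > 3633 → 73
job_id=15: mem_gb >= 217 OR runtime_s > 3633 → 41
job_id=16: ELSE → -13
job_id=17: mem_gb >= 217 OR runtime_s > 3633 → 39
job_id=18: mem_gb >= 217 OR runtime_s > 3633 → 78
job_id=19: mem_gb >= 217 OR runtime_s > 3633 → 63

-7, 30, 59, 43, -27, -60, 46, 32, 73, 41, -13, 39, 78, 63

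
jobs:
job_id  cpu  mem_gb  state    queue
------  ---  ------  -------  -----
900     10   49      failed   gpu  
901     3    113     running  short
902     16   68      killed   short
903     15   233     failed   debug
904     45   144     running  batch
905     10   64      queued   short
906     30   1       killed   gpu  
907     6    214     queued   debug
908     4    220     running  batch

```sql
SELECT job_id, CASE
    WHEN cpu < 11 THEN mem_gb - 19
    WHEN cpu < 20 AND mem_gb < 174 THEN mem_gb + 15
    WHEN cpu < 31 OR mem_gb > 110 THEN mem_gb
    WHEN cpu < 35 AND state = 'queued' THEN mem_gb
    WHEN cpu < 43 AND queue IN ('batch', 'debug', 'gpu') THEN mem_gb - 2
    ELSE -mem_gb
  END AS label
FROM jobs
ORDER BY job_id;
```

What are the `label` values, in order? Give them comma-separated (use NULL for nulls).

30, 94, 83, 233, 144, 45, 1, 195, 201

job_id=900: cpu < 11 → 30
job_id=901: cpu < 11 → 94
job_id=902: cpu < 20 AND mem_gb < 174 → 83
job_id=903: cpu < 31 OR mem_gb > 110 → 233
job_id=904: cpu < 31 OR mem_gb > 110 → 144
job_id=905: cpu < 11 → 45
job_id=906: cpu < 31 OR mem_gb > 110 → 1
job_id=907: cpu < 11 → 195
job_id=908: cpu < 11 → 201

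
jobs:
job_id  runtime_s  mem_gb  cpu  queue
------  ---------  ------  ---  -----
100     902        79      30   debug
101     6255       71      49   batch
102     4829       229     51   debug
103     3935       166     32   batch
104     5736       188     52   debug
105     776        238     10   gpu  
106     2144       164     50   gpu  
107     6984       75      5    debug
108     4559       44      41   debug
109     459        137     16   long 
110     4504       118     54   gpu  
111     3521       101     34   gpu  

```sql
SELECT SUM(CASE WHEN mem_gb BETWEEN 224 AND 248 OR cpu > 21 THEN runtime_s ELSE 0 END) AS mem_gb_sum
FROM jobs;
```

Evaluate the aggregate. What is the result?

job_id=100: ✓ → 902
job_id=101: ✓ → 6255
job_id=102: ✓ → 4829
job_id=103: ✓ → 3935
job_id=104: ✓ → 5736
job_id=105: ✓ → 776
job_id=106: ✓ → 2144
job_id=107: ✗
job_id=108: ✓ → 4559
job_id=109: ✗
job_id=110: ✓ → 4504
job_id=111: ✓ → 3521
mem_gb_sum = 902 + 6255 + 4829 + 3935 + 5736 + 776 + 2144 + 4559 + 4504 + 3521 = 37161

37161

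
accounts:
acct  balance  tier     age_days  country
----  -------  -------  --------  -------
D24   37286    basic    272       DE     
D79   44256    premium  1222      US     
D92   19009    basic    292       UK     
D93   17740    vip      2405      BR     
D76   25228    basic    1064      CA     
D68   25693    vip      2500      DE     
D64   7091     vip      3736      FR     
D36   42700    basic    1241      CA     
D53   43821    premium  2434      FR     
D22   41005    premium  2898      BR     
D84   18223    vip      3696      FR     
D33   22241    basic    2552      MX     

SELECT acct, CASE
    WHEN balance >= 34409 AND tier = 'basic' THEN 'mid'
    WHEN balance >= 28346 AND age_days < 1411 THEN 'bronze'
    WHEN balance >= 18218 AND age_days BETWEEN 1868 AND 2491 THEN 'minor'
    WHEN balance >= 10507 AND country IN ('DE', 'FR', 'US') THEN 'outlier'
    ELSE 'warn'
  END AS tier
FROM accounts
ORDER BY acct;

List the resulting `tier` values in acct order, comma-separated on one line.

warn, mid, warn, mid, minor, warn, outlier, warn, bronze, outlier, warn, warn

acct=D22: ELSE → warn
acct=D24: balance >= 34409 AND tier = 'basic' → mid
acct=D33: ELSE → warn
acct=D36: balance >= 34409 AND tier = 'basic' → mid
acct=D53: balance >= 18218 AND age_days BETWEEN 1868 AND 2491 → minor
acct=D64: ELSE → warn
acct=D68: balance >= 10507 AND country IN ('DE', 'FR', 'US') → outlier
acct=D76: ELSE → warn
acct=D79: balance >= 28346 AND age_days < 1411 → bronze
acct=D84: balance >= 10507 AND country IN ('DE', 'FR', 'US') → outlier
acct=D92: ELSE → warn
acct=D93: ELSE → warn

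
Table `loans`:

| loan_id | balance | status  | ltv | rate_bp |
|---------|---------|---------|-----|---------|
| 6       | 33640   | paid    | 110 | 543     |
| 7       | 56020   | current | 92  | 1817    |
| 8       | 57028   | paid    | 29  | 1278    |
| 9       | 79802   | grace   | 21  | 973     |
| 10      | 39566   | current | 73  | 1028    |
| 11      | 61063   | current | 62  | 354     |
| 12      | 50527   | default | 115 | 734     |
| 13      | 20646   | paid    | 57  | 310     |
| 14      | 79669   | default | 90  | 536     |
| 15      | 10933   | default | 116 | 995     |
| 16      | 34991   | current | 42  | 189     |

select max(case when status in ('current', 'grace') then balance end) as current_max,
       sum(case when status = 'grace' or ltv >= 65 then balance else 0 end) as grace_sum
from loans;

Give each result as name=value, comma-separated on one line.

current_max=79802, grace_sum=350157

[current_max: status in ('current', 'grace')]
loan_id=6: ✗
loan_id=7: ✓ → 56020
loan_id=8: ✗
loan_id=9: ✓ → 79802
loan_id=10: ✓ → 39566
loan_id=11: ✓ → 61063
loan_id=12: ✗
loan_id=13: ✗
loan_id=14: ✗
loan_id=15: ✗
loan_id=16: ✓ → 34991
current_max = MAX(56020, 79802, 39566, 61063, 34991) = 79802
—
[grace_sum: status = 'grace' or ltv >= 65]
loan_id=6: ✓ → 33640
loan_id=7: ✓ → 56020
loan_id=8: ✗
loan_id=9: ✓ → 79802
loan_id=10: ✓ → 39566
loan_id=11: ✗
loan_id=12: ✓ → 50527
loan_id=13: ✗
loan_id=14: ✓ → 79669
loan_id=15: ✓ → 10933
loan_id=16: ✗
grace_sum = 33640 + 56020 + 79802 + 39566 + 50527 + 79669 + 10933 = 350157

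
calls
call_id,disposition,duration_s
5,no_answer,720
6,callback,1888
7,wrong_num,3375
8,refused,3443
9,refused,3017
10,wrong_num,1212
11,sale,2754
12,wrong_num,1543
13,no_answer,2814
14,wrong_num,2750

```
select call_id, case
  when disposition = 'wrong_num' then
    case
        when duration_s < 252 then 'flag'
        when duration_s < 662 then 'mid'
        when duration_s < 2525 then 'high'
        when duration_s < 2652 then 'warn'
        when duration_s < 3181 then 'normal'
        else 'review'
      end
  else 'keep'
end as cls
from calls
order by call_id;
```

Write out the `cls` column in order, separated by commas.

call_id=5: disposition='no_answer' → outer ELSE → keep
call_id=6: disposition='callback' → outer ELSE → keep
call_id=7: disposition='wrong_num' → inner[ELSE] → review
call_id=8: disposition='refused' → outer ELSE → keep
call_id=9: disposition='refused' → outer ELSE → keep
call_id=10: disposition='wrong_num' → inner[duration_s < 2525] → high
call_id=11: disposition='sale' → outer ELSE → keep
call_id=12: disposition='wrong_num' → inner[duration_s < 2525] → high
call_id=13: disposition='no_answer' → outer ELSE → keep
call_id=14: disposition='wrong_num' → inner[duration_s < 3181] → normal

keep, keep, review, keep, keep, high, keep, high, keep, normal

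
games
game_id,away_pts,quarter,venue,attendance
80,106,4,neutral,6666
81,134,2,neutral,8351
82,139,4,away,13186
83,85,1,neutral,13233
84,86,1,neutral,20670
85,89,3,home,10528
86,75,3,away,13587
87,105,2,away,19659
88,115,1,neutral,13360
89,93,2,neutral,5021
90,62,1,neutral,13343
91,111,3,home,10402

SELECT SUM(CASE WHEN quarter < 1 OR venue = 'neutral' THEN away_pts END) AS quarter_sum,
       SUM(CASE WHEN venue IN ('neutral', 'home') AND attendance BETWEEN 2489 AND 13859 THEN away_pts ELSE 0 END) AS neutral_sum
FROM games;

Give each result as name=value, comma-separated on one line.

quarter_sum=681, neutral_sum=795

[quarter_sum: quarter < 1 OR venue = 'neutral']
game_id=80: ✓ → 106
game_id=81: ✓ → 134
game_id=82: ✗
game_id=83: ✓ → 85
game_id=84: ✓ → 86
game_id=85: ✗
game_id=86: ✗
game_id=87: ✗
game_id=88: ✓ → 115
game_id=89: ✓ → 93
game_id=90: ✓ → 62
game_id=91: ✗
quarter_sum = 106 + 134 + 85 + 86 + 115 + 93 + 62 = 681
—
[neutral_sum: venue IN ('neutral', 'home') AND attendance BETWEEN 2489 AND 13859]
game_id=80: ✓ → 106
game_id=81: ✓ → 134
game_id=82: ✗
game_id=83: ✓ → 85
game_id=84: ✗
game_id=85: ✓ → 89
game_id=86: ✗
game_id=87: ✗
game_id=88: ✓ → 115
game_id=89: ✓ → 93
game_id=90: ✓ → 62
game_id=91: ✓ → 111
neutral_sum = 106 + 134 + 85 + 89 + 115 + 93 + 62 + 111 = 795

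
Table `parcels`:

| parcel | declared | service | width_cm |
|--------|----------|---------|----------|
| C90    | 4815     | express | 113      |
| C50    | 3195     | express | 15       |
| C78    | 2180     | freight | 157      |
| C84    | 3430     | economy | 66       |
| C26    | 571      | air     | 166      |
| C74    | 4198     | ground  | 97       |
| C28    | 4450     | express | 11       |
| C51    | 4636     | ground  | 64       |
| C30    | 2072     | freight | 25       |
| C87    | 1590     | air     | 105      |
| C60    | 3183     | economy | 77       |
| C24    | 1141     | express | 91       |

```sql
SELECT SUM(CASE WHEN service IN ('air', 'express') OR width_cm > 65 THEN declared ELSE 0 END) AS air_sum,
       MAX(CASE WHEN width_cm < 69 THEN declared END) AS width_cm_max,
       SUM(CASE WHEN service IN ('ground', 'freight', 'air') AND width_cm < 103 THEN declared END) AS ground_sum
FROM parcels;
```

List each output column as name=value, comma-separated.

air_sum=28753, width_cm_max=4636, ground_sum=10906

[air_sum: service IN ('air', 'express') OR width_cm > 65]
parcel=C90: ✓ → 4815
parcel=C50: ✓ → 3195
parcel=C78: ✓ → 2180
parcel=C84: ✓ → 3430
parcel=C26: ✓ → 571
parcel=C74: ✓ → 4198
parcel=C28: ✓ → 4450
parcel=C51: ✗
parcel=C30: ✗
parcel=C87: ✓ → 1590
parcel=C60: ✓ → 3183
parcel=C24: ✓ → 1141
air_sum = 4815 + 3195 + 2180 + 3430 + 571 + 4198 + 4450 + 1590 + 3183 + 1141 = 28753
—
[width_cm_max: width_cm < 69]
parcel=C90: ✗
parcel=C50: ✓ → 3195
parcel=C78: ✗
parcel=C84: ✓ → 3430
parcel=C26: ✗
parcel=C74: ✗
parcel=C28: ✓ → 4450
parcel=C51: ✓ → 4636
parcel=C30: ✓ → 2072
parcel=C87: ✗
parcel=C60: ✗
parcel=C24: ✗
width_cm_max = MAX(3195, 3430, 4450, 4636, 2072) = 4636
—
[ground_sum: service IN ('ground', 'freight', 'air') AND width_cm < 103]
parcel=C90: ✗
parcel=C50: ✗
parcel=C78: ✗
parcel=C84: ✗
parcel=C26: ✗
parcel=C74: ✓ → 4198
parcel=C28: ✗
parcel=C51: ✓ → 4636
parcel=C30: ✓ → 2072
parcel=C87: ✗
parcel=C60: ✗
parcel=C24: ✗
ground_sum = 4198 + 4636 + 2072 = 10906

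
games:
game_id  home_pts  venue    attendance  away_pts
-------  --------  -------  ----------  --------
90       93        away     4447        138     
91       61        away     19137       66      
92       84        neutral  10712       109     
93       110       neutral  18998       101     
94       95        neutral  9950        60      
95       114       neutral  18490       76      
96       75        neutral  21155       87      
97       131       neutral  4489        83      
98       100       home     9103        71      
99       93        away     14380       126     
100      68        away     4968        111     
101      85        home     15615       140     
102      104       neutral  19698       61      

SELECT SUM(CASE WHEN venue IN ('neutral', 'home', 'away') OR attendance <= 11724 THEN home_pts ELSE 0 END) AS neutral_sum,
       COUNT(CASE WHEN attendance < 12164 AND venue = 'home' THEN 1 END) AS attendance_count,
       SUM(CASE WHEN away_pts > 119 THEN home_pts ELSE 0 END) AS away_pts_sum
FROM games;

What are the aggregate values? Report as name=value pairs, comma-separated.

neutral_sum=1213, attendance_count=1, away_pts_sum=271

[neutral_sum: venue IN ('neutral', 'home', 'away') OR attendance <= 11724]
game_id=90: ✓ → 93
game_id=91: ✓ → 61
game_id=92: ✓ → 84
game_id=93: ✓ → 110
game_id=94: ✓ → 95
game_id=95: ✓ → 114
game_id=96: ✓ → 75
game_id=97: ✓ → 131
game_id=98: ✓ → 100
game_id=99: ✓ → 93
game_id=100: ✓ → 68
game_id=101: ✓ → 85
game_id=102: ✓ → 104
neutral_sum = 93 + 61 + 84 + 110 + 95 + 114 + 75 + 131 + 100 + 93 + 68 + 85 + 104 = 1213
—
[attendance_count: attendance < 12164 AND venue = 'home']
game_id=90: ✗
game_id=91: ✗
game_id=92: ✗
game_id=93: ✗
game_id=94: ✗
game_id=95: ✗
game_id=96: ✗
game_id=97: ✗
game_id=98: ✓ → 1
game_id=99: ✗
game_id=100: ✗
game_id=101: ✗
game_id=102: ✗
attendance_count = COUNT(1) = 1
—
[away_pts_sum: away_pts > 119]
game_id=90: ✓ → 93
game_id=91: ✗
game_id=92: ✗
game_id=93: ✗
game_id=94: ✗
game_id=95: ✗
game_id=96: ✗
game_id=97: ✗
game_id=98: ✗
game_id=99: ✓ → 93
game_id=100: ✗
game_id=101: ✓ → 85
game_id=102: ✗
away_pts_sum = 93 + 93 + 85 = 271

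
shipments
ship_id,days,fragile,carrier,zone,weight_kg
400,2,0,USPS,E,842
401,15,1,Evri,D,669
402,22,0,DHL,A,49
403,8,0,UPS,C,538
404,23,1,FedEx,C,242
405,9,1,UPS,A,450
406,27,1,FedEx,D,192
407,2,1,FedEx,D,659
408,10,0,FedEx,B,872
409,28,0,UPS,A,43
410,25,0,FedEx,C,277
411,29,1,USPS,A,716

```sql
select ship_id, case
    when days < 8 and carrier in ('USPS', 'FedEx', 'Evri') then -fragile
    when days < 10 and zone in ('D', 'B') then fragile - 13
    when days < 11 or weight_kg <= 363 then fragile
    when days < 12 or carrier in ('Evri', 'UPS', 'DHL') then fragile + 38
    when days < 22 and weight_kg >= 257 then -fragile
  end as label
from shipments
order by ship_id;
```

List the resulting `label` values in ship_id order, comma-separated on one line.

0, 39, 0, 0, 1, 1, 1, -1, 0, 0, 0, NULL

ship_id=400: days < 8 and carrier in ('USPS', 'FedEx', 'Evri') → 0
ship_id=401: days < 12 or carrier in ('Evri', 'UPS', 'DHL') → 39
ship_id=402: days < 11 or weight_kg <= 363 → 0
ship_id=403: days < 11 or weight_kg <= 363 → 0
ship_id=404: days < 11 or weight_kg <= 363 → 1
ship_id=405: days < 11 or weight_kg <= 363 → 1
ship_id=406: days < 11 or weight_kg <= 363 → 1
ship_id=407: days < 8 and carrier in ('USPS', 'FedEx', 'Evri') → -1
ship_id=408: days < 11 or weight_kg <= 363 → 0
ship_id=409: days < 11 or weight_kg <= 363 → 0
ship_id=410: days < 11 or weight_kg <= 363 → 0
ship_id=411: (no match → NULL) → NULL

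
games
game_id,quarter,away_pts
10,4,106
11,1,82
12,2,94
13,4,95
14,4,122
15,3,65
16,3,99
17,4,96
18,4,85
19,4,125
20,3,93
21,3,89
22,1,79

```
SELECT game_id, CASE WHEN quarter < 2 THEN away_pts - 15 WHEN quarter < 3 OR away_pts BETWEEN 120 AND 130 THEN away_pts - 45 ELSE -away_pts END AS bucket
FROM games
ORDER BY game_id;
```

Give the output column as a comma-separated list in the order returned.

-106, 67, 49, -95, 77, -65, -99, -96, -85, 80, -93, -89, 64

game_id=10: ELSE → -106
game_id=11: quarter < 2 → 67
game_id=12: quarter < 3 OR away_pts BETWEEN 120 AND 130 → 49
game_id=13: ELSE → -95
game_id=14: quarter < 3 OR away_pts BETWEEN 120 AND 130 → 77
game_id=15: ELSE → -65
game_id=16: ELSE → -99
game_id=17: ELSE → -96
game_id=18: ELSE → -85
game_id=19: quarter < 3 OR away_pts BETWEEN 120 AND 130 → 80
game_id=20: ELSE → -93
game_id=21: ELSE → -89
game_id=22: quarter < 2 → 64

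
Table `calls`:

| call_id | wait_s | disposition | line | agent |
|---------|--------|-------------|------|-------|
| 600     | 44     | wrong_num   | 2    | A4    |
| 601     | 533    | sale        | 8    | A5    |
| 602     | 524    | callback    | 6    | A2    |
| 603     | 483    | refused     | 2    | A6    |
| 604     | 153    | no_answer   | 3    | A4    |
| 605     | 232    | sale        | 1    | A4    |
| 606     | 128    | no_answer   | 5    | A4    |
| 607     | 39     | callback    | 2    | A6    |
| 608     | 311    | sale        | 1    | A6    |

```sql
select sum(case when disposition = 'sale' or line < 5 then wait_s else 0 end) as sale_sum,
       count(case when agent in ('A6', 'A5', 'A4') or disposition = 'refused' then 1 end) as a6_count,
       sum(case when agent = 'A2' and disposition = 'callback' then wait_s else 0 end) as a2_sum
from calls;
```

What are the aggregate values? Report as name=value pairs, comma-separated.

[sale_sum: disposition = 'sale' or line < 5]
call_id=600: ✓ → 44
call_id=601: ✓ → 533
call_id=602: ✗
call_id=603: ✓ → 483
call_id=604: ✓ → 153
call_id=605: ✓ → 232
call_id=606: ✗
call_id=607: ✓ → 39
call_id=608: ✓ → 311
sale_sum = 44 + 533 + 483 + 153 + 232 + 39 + 311 = 1795
—
[a6_count: agent in ('A6', 'A5', 'A4') or disposition = 'refused']
call_id=600: ✓ → 1
call_id=601: ✓ → 1
call_id=602: ✗
call_id=603: ✓ → 1
call_id=604: ✓ → 1
call_id=605: ✓ → 1
call_id=606: ✓ → 1
call_id=607: ✓ → 1
call_id=608: ✓ → 1
a6_count = COUNT(1, 1, 1, 1, 1, 1, 1, 1) = 8
—
[a2_sum: agent = 'A2' and disposition = 'callback']
call_id=600: ✗
call_id=601: ✗
call_id=602: ✓ → 524
call_id=603: ✗
call_id=604: ✗
call_id=605: ✗
call_id=606: ✗
call_id=607: ✗
call_id=608: ✗
a2_sum = 524

sale_sum=1795, a6_count=8, a2_sum=524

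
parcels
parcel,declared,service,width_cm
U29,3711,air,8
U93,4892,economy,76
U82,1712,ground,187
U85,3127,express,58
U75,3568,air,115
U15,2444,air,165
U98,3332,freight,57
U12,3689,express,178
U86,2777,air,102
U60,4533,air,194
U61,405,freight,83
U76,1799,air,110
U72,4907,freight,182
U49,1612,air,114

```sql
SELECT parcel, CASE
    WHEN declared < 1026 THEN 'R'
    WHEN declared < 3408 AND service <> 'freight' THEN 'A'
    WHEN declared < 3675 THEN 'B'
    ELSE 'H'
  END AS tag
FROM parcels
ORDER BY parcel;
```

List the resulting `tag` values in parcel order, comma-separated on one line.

parcel=U12: ELSE → H
parcel=U15: declared < 3408 AND service <> 'freight' → A
parcel=U29: ELSE → H
parcel=U49: declared < 3408 AND service <> 'freight' → A
parcel=U60: ELSE → H
parcel=U61: declared < 1026 → R
parcel=U72: ELSE → H
parcel=U75: declared < 3675 → B
parcel=U76: declared < 3408 AND service <> 'freight' → A
parcel=U82: declared < 3408 AND service <> 'freight' → A
parcel=U85: declared < 3408 AND service <> 'freight' → A
parcel=U86: declared < 3408 AND service <> 'freight' → A
parcel=U93: ELSE → H
parcel=U98: declared < 3675 → B

H, A, H, A, H, R, H, B, A, A, A, A, H, B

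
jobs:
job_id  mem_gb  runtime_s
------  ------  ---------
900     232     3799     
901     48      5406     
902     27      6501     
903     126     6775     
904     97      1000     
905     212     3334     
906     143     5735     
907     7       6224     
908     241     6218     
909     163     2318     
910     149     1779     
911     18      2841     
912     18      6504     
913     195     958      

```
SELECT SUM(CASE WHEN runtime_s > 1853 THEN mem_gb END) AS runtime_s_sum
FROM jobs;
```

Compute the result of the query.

1235

job_id=900: ✓ → 232
job_id=901: ✓ → 48
job_id=902: ✓ → 27
job_id=903: ✓ → 126
job_id=904: ✗
job_id=905: ✓ → 212
job_id=906: ✓ → 143
job_id=907: ✓ → 7
job_id=908: ✓ → 241
job_id=909: ✓ → 163
job_id=910: ✗
job_id=911: ✓ → 18
job_id=912: ✓ → 18
job_id=913: ✗
runtime_s_sum = 232 + 48 + 27 + 126 + 212 + 143 + 7 + 241 + 163 + 18 + 18 = 1235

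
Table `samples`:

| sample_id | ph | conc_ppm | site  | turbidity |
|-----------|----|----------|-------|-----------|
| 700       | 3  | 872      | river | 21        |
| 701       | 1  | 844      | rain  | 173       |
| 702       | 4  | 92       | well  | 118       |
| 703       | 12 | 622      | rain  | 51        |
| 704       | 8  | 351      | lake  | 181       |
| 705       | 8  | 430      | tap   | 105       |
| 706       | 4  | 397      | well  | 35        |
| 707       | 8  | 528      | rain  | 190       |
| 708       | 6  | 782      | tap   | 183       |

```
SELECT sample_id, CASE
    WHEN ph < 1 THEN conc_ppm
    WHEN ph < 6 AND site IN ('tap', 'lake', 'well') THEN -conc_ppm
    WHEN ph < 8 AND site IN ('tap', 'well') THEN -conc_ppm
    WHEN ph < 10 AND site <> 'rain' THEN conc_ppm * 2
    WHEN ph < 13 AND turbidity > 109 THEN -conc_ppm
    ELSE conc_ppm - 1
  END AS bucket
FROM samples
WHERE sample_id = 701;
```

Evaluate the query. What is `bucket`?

sample_id = 701: ph=1, conc_ppm=844, site=rain, turbidity=173.
ph < 1 → false
ph < 6 AND site IN ('tap', 'lake', 'well') → false
ph < 8 AND site IN ('tap', 'well') → false
ph < 10 AND site <> 'rain' → false
ph < 13 AND turbidity > 109 → true → -844

-844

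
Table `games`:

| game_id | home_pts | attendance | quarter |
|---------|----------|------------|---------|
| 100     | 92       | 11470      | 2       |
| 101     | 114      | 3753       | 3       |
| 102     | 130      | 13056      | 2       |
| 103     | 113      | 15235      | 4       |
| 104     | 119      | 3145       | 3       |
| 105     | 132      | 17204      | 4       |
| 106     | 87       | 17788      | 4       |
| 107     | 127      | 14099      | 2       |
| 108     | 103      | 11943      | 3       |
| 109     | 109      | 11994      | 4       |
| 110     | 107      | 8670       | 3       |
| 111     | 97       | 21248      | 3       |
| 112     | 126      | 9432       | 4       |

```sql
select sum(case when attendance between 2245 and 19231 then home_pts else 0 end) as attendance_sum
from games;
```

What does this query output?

game_id=100: ✓ → 92
game_id=101: ✓ → 114
game_id=102: ✓ → 130
game_id=103: ✓ → 113
game_id=104: ✓ → 119
game_id=105: ✓ → 132
game_id=106: ✓ → 87
game_id=107: ✓ → 127
game_id=108: ✓ → 103
game_id=109: ✓ → 109
game_id=110: ✓ → 107
game_id=111: ✗
game_id=112: ✓ → 126
attendance_sum = 92 + 114 + 130 + 113 + 119 + 132 + 87 + 127 + 103 + 109 + 107 + 126 = 1359

1359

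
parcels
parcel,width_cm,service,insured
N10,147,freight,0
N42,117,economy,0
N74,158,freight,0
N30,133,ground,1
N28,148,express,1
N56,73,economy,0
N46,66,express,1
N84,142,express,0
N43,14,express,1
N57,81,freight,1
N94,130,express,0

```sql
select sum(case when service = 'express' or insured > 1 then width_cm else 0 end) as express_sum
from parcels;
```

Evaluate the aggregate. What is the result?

parcel=N10: ✗
parcel=N42: ✗
parcel=N74: ✗
parcel=N30: ✗
parcel=N28: ✓ → 148
parcel=N56: ✗
parcel=N46: ✓ → 66
parcel=N84: ✓ → 142
parcel=N43: ✓ → 14
parcel=N57: ✗
parcel=N94: ✓ → 130
express_sum = 148 + 66 + 142 + 14 + 130 = 500

500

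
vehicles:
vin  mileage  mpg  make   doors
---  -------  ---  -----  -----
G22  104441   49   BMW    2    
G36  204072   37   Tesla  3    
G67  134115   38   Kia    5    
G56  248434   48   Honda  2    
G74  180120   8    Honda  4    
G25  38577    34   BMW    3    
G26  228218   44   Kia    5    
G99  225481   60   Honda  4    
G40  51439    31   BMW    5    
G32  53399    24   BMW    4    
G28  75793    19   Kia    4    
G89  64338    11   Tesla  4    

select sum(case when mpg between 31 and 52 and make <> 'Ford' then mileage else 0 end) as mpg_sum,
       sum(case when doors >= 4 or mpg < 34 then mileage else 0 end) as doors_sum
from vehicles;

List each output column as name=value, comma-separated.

mpg_sum=1009296, doors_sum=1012903

[mpg_sum: mpg between 31 and 52 and make <> 'Ford']
vin=G22: ✓ → 104441
vin=G36: ✓ → 204072
vin=G67: ✓ → 134115
vin=G56: ✓ → 248434
vin=G74: ✗
vin=G25: ✓ → 38577
vin=G26: ✓ → 228218
vin=G99: ✗
vin=G40: ✓ → 51439
vin=G32: ✗
vin=G28: ✗
vin=G89: ✗
mpg_sum = 104441 + 204072 + 134115 + 248434 + 38577 + 228218 + 51439 = 1009296
—
[doors_sum: doors >= 4 or mpg < 34]
vin=G22: ✗
vin=G36: ✗
vin=G67: ✓ → 134115
vin=G56: ✗
vin=G74: ✓ → 180120
vin=G25: ✗
vin=G26: ✓ → 228218
vin=G99: ✓ → 225481
vin=G40: ✓ → 51439
vin=G32: ✓ → 53399
vin=G28: ✓ → 75793
vin=G89: ✓ → 64338
doors_sum = 134115 + 180120 + 228218 + 225481 + 51439 + 53399 + 75793 + 64338 = 1012903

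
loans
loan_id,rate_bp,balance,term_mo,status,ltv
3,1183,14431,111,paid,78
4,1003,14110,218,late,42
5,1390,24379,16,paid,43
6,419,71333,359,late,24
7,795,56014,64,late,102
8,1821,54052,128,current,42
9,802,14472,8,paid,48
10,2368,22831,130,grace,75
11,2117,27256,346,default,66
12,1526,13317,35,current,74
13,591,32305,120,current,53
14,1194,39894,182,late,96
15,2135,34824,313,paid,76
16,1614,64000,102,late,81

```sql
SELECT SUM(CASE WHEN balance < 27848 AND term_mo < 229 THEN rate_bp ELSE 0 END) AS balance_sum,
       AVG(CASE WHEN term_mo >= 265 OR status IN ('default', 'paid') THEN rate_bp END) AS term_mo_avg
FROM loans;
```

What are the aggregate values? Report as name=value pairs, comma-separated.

balance_sum=8272, term_mo_avg=1341

[balance_sum: balance < 27848 AND term_mo < 229]
loan_id=3: ✓ → 1183
loan_id=4: ✓ → 1003
loan_id=5: ✓ → 1390
loan_id=6: ✗
loan_id=7: ✗
loan_id=8: ✗
loan_id=9: ✓ → 802
loan_id=10: ✓ → 2368
loan_id=11: ✗
loan_id=12: ✓ → 1526
loan_id=13: ✗
loan_id=14: ✗
loan_id=15: ✗
loan_id=16: ✗
balance_sum = 1183 + 1003 + 1390 + 802 + 2368 + 1526 = 8272
—
[term_mo_avg: term_mo >= 265 OR status IN ('default', 'paid')]
loan_id=3: ✓ → 1183
loan_id=4: ✗
loan_id=5: ✓ → 1390
loan_id=6: ✓ → 419
loan_id=7: ✗
loan_id=8: ✗
loan_id=9: ✓ → 802
loan_id=10: ✗
loan_id=11: ✓ → 2117
loan_id=12: ✗
loan_id=13: ✗
loan_id=14: ✗
loan_id=15: ✓ → 2135
loan_id=16: ✗
term_mo_avg = (1183 + 1390 + 419 + 802 + 2117 + 2135) / 6 = 1341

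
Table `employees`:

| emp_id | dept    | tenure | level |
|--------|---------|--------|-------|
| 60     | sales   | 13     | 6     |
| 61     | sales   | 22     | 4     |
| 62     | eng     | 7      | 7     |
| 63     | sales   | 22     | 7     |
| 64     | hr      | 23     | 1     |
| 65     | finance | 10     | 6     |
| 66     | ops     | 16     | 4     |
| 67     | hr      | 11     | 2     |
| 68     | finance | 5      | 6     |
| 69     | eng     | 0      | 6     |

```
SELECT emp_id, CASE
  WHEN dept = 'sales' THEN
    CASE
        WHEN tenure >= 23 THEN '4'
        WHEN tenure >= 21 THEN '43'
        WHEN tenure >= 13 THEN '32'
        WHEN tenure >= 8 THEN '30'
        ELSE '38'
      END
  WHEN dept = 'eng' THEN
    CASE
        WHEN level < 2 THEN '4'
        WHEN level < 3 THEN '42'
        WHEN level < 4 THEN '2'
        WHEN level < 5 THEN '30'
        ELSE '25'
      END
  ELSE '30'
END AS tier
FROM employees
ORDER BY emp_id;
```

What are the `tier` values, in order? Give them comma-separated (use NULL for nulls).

emp_id=60: dept='sales' → inner[tenure >= 13] → 32
emp_id=61: dept='sales' → inner[tenure >= 21] → 43
emp_id=62: dept='eng' → inner[ELSE] → 25
emp_id=63: dept='sales' → inner[tenure >= 21] → 43
emp_id=64: dept='hr' → outer ELSE → 30
emp_id=65: dept='finance' → outer ELSE → 30
emp_id=66: dept='ops' → outer ELSE → 30
emp_id=67: dept='hr' → outer ELSE → 30
emp_id=68: dept='finance' → outer ELSE → 30
emp_id=69: dept='eng' → inner[ELSE] → 25

32, 43, 25, 43, 30, 30, 30, 30, 30, 25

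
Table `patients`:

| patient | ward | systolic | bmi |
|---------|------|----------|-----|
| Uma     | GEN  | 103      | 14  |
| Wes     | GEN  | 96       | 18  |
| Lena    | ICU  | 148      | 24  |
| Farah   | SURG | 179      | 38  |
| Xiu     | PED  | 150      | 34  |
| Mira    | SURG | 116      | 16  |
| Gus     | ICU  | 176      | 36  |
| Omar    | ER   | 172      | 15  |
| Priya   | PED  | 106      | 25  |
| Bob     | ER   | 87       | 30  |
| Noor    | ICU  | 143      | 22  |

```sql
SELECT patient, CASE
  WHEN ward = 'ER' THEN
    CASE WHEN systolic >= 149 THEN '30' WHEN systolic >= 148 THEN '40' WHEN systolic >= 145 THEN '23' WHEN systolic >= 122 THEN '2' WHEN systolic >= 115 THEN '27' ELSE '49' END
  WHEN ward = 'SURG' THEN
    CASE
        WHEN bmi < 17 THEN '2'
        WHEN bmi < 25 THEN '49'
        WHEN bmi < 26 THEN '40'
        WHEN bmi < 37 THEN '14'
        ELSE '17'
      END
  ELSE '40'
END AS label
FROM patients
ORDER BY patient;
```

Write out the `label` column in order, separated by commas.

patient=Bob: ward='ER' → inner[ELSE] → 49
patient=Farah: ward='SURG' → inner[ELSE] → 17
patient=Gus: ward='ICU' → outer ELSE → 40
patient=Lena: ward='ICU' → outer ELSE → 40
patient=Mira: ward='SURG' → inner[bmi < 17] → 2
patient=Noor: ward='ICU' → outer ELSE → 40
patient=Omar: ward='ER' → inner[systolic >= 149] → 30
patient=Priya: ward='PED' → outer ELSE → 40
patient=Uma: ward='GEN' → outer ELSE → 40
patient=Wes: ward='GEN' → outer ELSE → 40
patient=Xiu: ward='PED' → outer ELSE → 40

49, 17, 40, 40, 2, 40, 30, 40, 40, 40, 40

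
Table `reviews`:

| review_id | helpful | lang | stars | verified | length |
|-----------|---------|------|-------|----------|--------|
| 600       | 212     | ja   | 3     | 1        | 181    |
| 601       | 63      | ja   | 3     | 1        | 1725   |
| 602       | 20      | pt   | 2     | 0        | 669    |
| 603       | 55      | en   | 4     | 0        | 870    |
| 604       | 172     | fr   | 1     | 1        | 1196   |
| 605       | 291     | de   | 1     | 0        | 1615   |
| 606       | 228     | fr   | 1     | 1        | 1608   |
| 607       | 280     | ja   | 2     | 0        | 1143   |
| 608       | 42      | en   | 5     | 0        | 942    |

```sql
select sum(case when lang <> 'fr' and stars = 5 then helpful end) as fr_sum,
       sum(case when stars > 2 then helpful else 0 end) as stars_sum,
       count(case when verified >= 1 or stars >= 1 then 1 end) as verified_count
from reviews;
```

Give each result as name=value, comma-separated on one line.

fr_sum=42, stars_sum=372, verified_count=9

[fr_sum: lang <> 'fr' and stars = 5]
review_id=600: ✗
review_id=601: ✗
review_id=602: ✗
review_id=603: ✗
review_id=604: ✗
review_id=605: ✗
review_id=606: ✗
review_id=607: ✗
review_id=608: ✓ → 42
fr_sum = 42
—
[stars_sum: stars > 2]
review_id=600: ✓ → 212
review_id=601: ✓ → 63
review_id=602: ✗
review_id=603: ✓ → 55
review_id=604: ✗
review_id=605: ✗
review_id=606: ✗
review_id=607: ✗
review_id=608: ✓ → 42
stars_sum = 212 + 63 + 55 + 42 = 372
—
[verified_count: verified >= 1 or stars >= 1]
review_id=600: ✓ → 1
review_id=601: ✓ → 1
review_id=602: ✓ → 1
review_id=603: ✓ → 1
review_id=604: ✓ → 1
review_id=605: ✓ → 1
review_id=606: ✓ → 1
review_id=607: ✓ → 1
review_id=608: ✓ → 1
verified_count = COUNT(1, 1, 1, 1, 1, 1, 1, 1, 1) = 9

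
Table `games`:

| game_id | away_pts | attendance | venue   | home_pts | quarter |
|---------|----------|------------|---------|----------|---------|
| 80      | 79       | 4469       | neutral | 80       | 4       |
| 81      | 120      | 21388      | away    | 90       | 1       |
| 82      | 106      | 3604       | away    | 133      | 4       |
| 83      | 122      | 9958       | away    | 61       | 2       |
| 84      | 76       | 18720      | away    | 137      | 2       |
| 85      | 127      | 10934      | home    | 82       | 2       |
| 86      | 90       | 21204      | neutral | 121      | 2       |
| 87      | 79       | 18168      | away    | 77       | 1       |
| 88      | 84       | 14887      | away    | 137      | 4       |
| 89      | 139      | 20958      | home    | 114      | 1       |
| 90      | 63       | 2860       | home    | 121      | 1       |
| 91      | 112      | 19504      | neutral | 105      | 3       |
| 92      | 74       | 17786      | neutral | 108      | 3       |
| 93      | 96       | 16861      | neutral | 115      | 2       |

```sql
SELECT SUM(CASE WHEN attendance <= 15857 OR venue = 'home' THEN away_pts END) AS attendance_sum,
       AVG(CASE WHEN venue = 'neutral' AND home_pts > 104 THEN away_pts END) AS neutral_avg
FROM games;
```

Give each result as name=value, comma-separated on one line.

attendance_sum=720, neutral_avg=93

[attendance_sum: attendance <= 15857 OR venue = 'home']
game_id=80: ✓ → 79
game_id=81: ✗
game_id=82: ✓ → 106
game_id=83: ✓ → 122
game_id=84: ✗
game_id=85: ✓ → 127
game_id=86: ✗
game_id=87: ✗
game_id=88: ✓ → 84
game_id=89: ✓ → 139
game_id=90: ✓ → 63
game_id=91: ✗
game_id=92: ✗
game_id=93: ✗
attendance_sum = 79 + 106 + 122 + 127 + 84 + 139 + 63 = 720
—
[neutral_avg: venue = 'neutral' AND home_pts > 104]
game_id=80: ✗
game_id=81: ✗
game_id=82: ✗
game_id=83: ✗
game_id=84: ✗
game_id=85: ✗
game_id=86: ✓ → 90
game_id=87: ✗
game_id=88: ✗
game_id=89: ✗
game_id=90: ✗
game_id=91: ✓ → 112
game_id=92: ✓ → 74
game_id=93: ✓ → 96
neutral_avg = (90 + 112 + 74 + 96) / 4 = 93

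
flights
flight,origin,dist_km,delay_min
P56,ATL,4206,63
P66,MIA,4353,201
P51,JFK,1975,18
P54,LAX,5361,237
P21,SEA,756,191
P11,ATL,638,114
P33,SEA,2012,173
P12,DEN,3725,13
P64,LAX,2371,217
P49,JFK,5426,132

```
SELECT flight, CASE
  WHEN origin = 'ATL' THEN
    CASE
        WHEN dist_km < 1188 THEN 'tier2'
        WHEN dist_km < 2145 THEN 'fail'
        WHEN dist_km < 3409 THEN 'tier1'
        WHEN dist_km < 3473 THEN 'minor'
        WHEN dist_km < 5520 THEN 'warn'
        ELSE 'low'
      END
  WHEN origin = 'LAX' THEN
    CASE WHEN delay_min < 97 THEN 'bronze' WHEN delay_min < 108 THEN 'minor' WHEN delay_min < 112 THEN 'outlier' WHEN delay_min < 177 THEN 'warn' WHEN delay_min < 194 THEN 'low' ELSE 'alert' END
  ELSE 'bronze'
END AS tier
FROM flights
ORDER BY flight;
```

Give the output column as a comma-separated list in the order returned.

tier2, bronze, bronze, bronze, bronze, bronze, alert, warn, alert, bronze

flight=P11: origin='ATL' → inner[dist_km < 1188] → tier2
flight=P12: origin='DEN' → outer ELSE → bronze
flight=P21: origin='SEA' → outer ELSE → bronze
flight=P33: origin='SEA' → outer ELSE → bronze
flight=P49: origin='JFK' → outer ELSE → bronze
flight=P51: origin='JFK' → outer ELSE → bronze
flight=P54: origin='LAX' → inner[ELSE] → alert
flight=P56: origin='ATL' → inner[dist_km < 5520] → warn
flight=P64: origin='LAX' → inner[ELSE] → alert
flight=P66: origin='MIA' → outer ELSE → bronze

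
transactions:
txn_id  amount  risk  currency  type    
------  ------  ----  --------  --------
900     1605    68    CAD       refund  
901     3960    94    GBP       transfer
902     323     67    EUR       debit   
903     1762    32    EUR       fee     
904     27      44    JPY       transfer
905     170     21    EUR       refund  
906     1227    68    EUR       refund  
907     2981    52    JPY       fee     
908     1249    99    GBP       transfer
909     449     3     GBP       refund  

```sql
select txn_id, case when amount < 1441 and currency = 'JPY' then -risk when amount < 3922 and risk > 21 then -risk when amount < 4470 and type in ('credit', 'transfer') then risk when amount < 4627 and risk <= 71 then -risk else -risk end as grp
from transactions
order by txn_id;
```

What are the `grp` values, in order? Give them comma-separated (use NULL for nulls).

txn_id=900: amount < 3922 and risk > 21 → -68
txn_id=901: amount < 4470 and type in ('credit', 'transfer') → 94
txn_id=902: amount < 3922 and risk > 21 → -67
txn_id=903: amount < 3922 and risk > 21 → -32
txn_id=904: amount < 1441 and currency = 'JPY' → -44
txn_id=905: amount < 4627 and risk <= 71 → -21
txn_id=906: amount < 3922 and risk > 21 → -68
txn_id=907: amount < 3922 and risk > 21 → -52
txn_id=908: amount < 3922 and risk > 21 → -99
txn_id=909: amount < 4627 and risk <= 71 → -3

-68, 94, -67, -32, -44, -21, -68, -52, -99, -3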